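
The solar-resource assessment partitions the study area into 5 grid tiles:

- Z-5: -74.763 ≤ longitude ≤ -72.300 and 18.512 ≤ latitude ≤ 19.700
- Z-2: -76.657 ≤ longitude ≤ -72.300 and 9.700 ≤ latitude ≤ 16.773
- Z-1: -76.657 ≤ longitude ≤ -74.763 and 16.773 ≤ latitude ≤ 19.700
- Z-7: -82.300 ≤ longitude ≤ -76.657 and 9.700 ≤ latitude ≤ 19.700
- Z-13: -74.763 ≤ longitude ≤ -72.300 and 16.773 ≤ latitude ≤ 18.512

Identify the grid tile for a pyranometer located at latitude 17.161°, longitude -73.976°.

Z-13

The point has longitude = -73.976 and latitude = 17.161.
Only Z-13 satisfies -74.763 ≤ longitude ≤ -72.300 and 16.773 ≤ latitude ≤ 18.512.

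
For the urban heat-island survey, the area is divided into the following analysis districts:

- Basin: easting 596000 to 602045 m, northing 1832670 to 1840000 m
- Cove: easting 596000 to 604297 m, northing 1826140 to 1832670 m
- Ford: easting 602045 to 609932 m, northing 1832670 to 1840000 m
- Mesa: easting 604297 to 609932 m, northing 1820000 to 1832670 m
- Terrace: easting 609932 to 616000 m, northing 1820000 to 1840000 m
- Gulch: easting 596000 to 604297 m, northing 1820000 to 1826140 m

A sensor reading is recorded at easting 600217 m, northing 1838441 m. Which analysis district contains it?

The point has easting = 600217 and northing = 1838441.
Only Basin satisfies 596000 ≤ easting ≤ 602045 and 1832670 ≤ northing ≤ 1840000.

Basin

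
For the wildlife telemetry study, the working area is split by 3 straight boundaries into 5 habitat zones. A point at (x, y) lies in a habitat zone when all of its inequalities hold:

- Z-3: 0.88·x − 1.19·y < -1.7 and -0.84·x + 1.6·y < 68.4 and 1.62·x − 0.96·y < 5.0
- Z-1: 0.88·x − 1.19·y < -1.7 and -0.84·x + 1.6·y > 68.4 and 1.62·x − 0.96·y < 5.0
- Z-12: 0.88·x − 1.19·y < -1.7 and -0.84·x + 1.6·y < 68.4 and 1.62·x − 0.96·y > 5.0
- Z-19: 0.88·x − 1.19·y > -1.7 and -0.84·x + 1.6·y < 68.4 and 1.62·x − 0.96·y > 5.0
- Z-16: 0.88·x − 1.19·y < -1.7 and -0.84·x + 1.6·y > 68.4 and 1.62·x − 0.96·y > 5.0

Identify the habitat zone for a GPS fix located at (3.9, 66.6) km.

0.88·3.9 − 1.19·66.6 = -75.822, which is < -1.7
-0.84·3.9 + 1.6·66.6 = 103.284, which is > 68.4
1.62·3.9 − 0.96·66.6 = -57.618, which is < 5.0
This sign pattern matches Z-1.

Z-1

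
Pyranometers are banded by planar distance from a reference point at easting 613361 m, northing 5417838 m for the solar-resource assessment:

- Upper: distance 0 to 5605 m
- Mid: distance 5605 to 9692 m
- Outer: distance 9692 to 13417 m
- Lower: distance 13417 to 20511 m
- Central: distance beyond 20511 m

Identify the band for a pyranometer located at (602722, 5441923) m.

Central

Distance = √((602722−613361)² + (5441923−5417838)²) = √(113188321.000 + 580087225.000) = 26330.126 m.
20511 ≤ 26330.126 < ∞ → Central.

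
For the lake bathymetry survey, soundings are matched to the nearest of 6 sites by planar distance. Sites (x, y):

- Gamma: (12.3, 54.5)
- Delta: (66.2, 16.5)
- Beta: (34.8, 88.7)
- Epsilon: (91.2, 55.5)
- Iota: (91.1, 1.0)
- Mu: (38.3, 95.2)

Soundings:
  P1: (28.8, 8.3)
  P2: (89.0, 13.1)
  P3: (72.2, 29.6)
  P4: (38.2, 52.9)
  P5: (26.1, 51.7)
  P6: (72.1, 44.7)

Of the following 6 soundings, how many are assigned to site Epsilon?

1

P1 → Delta
P2 → Iota
P3 → Delta
P4 → Gamma
P5 → Gamma
P6 → Epsilon
1 of the 6 goes to Epsilon.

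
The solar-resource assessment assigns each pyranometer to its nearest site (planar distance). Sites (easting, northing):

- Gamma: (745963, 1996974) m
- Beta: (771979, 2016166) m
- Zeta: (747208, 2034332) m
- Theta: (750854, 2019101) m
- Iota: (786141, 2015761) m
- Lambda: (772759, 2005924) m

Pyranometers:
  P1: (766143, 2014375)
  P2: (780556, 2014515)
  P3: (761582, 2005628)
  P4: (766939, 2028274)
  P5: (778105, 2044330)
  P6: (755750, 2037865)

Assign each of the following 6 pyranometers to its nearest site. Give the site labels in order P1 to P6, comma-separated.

P1 → Beta (d²=37266577.00)
P2 → Iota (d²=32744741.00)
P3 → Lambda (d²=125012945.00)
P4 → Beta (d²=172005264.00)
P5 → Beta (d²=830738772.00)
P6 → Zeta (d²=85447853.00)

Beta, Iota, Lambda, Beta, Beta, Zeta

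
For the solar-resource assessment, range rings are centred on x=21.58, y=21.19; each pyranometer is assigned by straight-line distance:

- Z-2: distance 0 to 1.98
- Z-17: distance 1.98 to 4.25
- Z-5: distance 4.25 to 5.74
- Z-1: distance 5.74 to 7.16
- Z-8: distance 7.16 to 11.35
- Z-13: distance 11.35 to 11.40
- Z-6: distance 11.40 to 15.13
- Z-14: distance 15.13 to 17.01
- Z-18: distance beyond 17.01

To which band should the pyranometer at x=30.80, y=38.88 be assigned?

Distance = √((30.80−21.58)² + (38.88−21.19)²) = √(85.008 + 312.936) = 19.949.
17.01 ≤ 19.949 < ∞ → Z-18.

Z-18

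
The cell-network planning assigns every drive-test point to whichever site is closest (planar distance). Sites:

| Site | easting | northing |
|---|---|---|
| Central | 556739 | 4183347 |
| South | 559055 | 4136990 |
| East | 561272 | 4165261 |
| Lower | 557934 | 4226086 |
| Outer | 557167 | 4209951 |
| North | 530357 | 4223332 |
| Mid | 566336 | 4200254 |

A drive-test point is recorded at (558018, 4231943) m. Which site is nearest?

Lower

Squared distances to each site:
Central: 2363207057.000; South: 9017147578.000; East: 4457077640.000; Lower: 34311505.000; Outer: 484372265.000; North: 839280242.000; Mid: 1073381845.000.
Minimum at Lower.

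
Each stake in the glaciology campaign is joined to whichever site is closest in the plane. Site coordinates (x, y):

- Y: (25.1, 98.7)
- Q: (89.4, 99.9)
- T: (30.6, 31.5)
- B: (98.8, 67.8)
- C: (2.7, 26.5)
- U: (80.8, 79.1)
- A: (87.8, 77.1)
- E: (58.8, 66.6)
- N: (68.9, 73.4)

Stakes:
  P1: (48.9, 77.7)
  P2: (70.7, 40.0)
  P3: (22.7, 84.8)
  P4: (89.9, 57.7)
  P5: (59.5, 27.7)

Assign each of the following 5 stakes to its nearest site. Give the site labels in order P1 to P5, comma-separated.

E, E, Y, B, T

P1 → E (d²=221.22)
P2 → E (d²=849.17)
P3 → Y (d²=198.97)
P4 → B (d²=181.22)
P5 → T (d²=849.65)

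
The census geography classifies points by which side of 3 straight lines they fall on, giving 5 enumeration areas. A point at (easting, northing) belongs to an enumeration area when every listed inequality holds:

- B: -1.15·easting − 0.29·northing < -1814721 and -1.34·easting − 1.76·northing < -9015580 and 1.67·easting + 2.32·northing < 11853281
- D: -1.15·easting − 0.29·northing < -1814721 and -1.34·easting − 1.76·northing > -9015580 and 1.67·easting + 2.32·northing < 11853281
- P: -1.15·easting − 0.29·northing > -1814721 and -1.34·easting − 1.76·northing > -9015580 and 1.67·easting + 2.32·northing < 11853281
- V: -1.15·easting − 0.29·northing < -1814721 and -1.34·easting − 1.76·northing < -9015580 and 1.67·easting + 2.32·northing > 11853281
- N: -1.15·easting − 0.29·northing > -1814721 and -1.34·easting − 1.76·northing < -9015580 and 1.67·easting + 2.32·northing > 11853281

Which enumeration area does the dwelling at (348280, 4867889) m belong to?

-1.15·348280 − 0.29·4867889 = -1812209.810, which is > -1814721
-1.34·348280 − 1.76·4867889 = -9034179.840, which is < -9015580
1.67·348280 + 2.32·4867889 = 11875130.080, which is > 11853281
This sign pattern matches N.

N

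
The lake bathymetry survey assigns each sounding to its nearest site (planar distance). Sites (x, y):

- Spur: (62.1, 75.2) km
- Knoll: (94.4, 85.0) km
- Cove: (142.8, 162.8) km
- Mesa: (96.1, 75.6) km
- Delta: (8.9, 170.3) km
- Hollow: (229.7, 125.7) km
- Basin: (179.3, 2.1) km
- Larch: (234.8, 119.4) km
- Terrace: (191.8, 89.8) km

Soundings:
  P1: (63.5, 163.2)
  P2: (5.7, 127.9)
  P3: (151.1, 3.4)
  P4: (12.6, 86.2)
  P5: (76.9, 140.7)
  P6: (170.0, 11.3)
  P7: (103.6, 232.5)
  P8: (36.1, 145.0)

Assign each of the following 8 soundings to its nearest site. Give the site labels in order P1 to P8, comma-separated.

P1 → Delta (d²=3031.57)
P2 → Delta (d²=1808.00)
P3 → Basin (d²=796.93)
P4 → Spur (d²=2571.25)
P5 → Knoll (d²=3408.74)
P6 → Basin (d²=171.13)
P7 → Cove (d²=6394.73)
P8 → Delta (d²=1379.93)

Delta, Delta, Basin, Spur, Knoll, Basin, Cove, Delta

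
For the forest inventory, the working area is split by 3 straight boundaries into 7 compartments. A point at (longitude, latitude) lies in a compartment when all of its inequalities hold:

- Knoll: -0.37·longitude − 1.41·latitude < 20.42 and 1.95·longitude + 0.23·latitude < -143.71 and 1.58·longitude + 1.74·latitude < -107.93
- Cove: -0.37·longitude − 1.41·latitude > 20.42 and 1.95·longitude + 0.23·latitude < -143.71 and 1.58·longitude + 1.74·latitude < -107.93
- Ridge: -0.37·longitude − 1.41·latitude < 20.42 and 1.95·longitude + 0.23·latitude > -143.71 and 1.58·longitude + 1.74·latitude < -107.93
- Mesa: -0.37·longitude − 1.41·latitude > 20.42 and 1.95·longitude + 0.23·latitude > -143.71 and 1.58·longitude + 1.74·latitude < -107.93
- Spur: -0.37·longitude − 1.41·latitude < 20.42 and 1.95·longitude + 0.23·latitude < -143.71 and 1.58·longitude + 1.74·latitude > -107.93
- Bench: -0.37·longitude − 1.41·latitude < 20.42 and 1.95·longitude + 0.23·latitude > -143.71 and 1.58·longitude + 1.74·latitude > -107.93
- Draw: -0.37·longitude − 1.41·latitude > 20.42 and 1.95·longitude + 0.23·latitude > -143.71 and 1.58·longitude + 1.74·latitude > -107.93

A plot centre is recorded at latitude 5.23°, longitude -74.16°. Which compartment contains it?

Ridge

-0.37·-74.16 − 1.41·5.23 = 20.065, which is < 20.42
1.95·-74.16 + 0.23·5.23 = -143.409, which is > -143.71
1.58·-74.16 + 1.74·5.23 = -108.073, which is < -107.93
This sign pattern matches Ridge.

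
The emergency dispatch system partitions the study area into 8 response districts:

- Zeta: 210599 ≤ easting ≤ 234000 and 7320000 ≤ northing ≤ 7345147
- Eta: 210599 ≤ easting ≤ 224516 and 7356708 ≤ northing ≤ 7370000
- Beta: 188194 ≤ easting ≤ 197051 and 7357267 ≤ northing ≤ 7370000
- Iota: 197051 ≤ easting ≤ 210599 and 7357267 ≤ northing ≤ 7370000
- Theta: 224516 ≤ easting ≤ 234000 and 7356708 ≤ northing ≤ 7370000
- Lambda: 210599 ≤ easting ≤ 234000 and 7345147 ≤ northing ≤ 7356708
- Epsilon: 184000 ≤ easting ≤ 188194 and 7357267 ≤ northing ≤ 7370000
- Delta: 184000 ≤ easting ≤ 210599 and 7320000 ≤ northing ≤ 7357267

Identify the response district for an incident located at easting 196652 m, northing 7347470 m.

The point has easting = 196652 and northing = 7347470.
Only Delta satisfies 184000 ≤ easting ≤ 210599 and 7320000 ≤ northing ≤ 7357267.

Delta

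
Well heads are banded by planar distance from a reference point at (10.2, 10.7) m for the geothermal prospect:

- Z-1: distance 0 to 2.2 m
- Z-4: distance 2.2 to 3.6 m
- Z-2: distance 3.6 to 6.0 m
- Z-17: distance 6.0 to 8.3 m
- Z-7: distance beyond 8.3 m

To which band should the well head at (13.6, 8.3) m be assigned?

Z-2

Distance = √((13.6−10.2)² + (8.3−10.7)²) = √(11.560 + 5.760) = 4.162 m.
3.6 ≤ 4.162 < 6.0 → Z-2.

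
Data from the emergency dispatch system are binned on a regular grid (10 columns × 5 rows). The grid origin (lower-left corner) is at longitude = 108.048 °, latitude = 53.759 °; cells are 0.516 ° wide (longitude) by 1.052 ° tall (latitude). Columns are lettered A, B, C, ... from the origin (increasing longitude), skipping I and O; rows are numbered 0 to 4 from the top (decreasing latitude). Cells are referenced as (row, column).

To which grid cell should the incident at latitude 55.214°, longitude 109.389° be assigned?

Column index: ⌊(109.389 − 108.048) / 0.516⌋ = ⌊2.599⌋ = 2 → column C
Row offset from origin: ⌊(55.214 − 53.759) / 1.052⌋ = ⌊1.383⌋ = 1 → row 3 (counted from top)

(3, C)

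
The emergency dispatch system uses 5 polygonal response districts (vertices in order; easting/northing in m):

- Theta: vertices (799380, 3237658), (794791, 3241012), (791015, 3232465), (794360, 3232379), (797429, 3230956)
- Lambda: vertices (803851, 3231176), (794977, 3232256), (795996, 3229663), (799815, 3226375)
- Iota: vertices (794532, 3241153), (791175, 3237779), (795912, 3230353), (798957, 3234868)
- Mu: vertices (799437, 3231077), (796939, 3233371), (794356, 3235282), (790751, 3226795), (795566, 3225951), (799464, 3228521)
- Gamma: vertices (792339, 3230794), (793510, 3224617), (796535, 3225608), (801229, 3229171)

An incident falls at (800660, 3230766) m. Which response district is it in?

Lambda

Cast a ray rightward from (800660, 3230766). For each polygon, the edges (by vertex number in listed order) whose endpoints lie on opposite sides of northing = 3230766, where each meets that height, and whether that is right or left of the point:
Theta: no edge straddles that height → 0 crossings.
Lambda: 2–3 at easting≈795562.5 (left), 4–1 at easting≈803506.3 (right) → 1 crossing.
Iota: 2–3 at easting≈795648.5 (left), 3–4 at easting≈796190.5 (left) → 0 crossings.
Mu: 3–4 at easting≈792437.8 (left), 6–1 at easting≈799440.3 (left) → 0 crossings.
Gamma: 1–2 at easting≈792344.3 (left), 4–1 at easting≈792492.4 (left) → 0 crossings.
Only Lambda has an odd count, so the point is inside Lambda.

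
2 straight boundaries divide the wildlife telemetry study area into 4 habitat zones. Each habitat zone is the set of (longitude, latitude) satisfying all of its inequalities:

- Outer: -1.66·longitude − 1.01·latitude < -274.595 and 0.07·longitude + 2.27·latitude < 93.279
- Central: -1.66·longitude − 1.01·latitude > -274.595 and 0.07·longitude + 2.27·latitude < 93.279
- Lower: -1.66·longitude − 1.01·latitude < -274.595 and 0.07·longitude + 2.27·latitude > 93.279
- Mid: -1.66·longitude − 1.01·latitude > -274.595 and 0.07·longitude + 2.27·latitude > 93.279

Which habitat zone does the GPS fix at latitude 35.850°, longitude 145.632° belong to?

-1.66·145.632 − 1.01·35.850 = -277.958, which is < -274.595
0.07·145.632 + 2.27·35.850 = 91.574, which is < 93.279
This sign pattern matches Outer.

Outer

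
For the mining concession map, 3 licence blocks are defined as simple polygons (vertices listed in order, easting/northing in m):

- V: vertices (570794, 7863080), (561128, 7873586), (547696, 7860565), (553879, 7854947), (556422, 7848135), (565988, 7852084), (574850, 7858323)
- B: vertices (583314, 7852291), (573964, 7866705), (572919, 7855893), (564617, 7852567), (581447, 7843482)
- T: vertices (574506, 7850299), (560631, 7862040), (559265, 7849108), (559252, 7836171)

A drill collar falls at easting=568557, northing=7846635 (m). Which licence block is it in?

Cast a ray rightward from (568557, 7846635). For each polygon, the edges (by vertex number in listed order) whose endpoints lie on opposite sides of northing = 7846635, where each meets that height, and whether that is right or left of the point:
V: no edge straddles that height → 0 crossings.
B: 4–5 at easting≈575606.1 (right), 5–1 at easting≈582115.3 (right) → 2 crossings.
T: 3–4 at easting≈559262.5 (left), 4–1 at easting≈570550.0 (right) → 1 crossing.
Only T has an odd count, so the point is inside T.

T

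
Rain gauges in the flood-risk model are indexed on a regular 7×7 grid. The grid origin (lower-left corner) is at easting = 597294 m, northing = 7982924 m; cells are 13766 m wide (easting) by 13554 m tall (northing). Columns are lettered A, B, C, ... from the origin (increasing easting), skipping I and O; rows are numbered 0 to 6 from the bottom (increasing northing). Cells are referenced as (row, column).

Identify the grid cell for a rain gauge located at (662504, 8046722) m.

Column index: ⌊(662504 − 597294) / 13766⌋ = ⌊4.737⌋ = 4 → column E
Row offset from origin: ⌊(8046722 − 7982924) / 13554⌋ = ⌊4.707⌋ = 4 → row 4

(4, E)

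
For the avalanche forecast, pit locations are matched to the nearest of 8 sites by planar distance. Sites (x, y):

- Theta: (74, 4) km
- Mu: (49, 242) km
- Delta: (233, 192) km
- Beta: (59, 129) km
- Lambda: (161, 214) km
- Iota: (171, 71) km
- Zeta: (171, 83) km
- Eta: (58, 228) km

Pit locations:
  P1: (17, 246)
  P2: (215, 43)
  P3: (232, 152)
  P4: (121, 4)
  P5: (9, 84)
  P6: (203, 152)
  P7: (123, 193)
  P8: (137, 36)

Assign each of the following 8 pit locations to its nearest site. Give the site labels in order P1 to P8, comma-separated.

Mu, Iota, Delta, Theta, Beta, Delta, Lambda, Iota

P1 → Mu (d²=1040.00)
P2 → Iota (d²=2720.00)
P3 → Delta (d²=1601.00)
P4 → Theta (d²=2209.00)
P5 → Beta (d²=4525.00)
P6 → Delta (d²=2500.00)
P7 → Lambda (d²=1885.00)
P8 → Iota (d²=2381.00)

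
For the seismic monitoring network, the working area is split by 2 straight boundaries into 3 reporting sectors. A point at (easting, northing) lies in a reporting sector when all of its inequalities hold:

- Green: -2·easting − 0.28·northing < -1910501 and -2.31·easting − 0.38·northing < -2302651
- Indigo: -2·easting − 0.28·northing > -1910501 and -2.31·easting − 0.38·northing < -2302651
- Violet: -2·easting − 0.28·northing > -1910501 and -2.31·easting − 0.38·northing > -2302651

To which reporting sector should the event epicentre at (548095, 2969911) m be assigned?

-2·548095 − 0.28·2969911 = -1927765.080, which is < -1910501
-2.31·548095 − 0.38·2969911 = -2394665.630, which is < -2302651
This sign pattern matches Green.

Green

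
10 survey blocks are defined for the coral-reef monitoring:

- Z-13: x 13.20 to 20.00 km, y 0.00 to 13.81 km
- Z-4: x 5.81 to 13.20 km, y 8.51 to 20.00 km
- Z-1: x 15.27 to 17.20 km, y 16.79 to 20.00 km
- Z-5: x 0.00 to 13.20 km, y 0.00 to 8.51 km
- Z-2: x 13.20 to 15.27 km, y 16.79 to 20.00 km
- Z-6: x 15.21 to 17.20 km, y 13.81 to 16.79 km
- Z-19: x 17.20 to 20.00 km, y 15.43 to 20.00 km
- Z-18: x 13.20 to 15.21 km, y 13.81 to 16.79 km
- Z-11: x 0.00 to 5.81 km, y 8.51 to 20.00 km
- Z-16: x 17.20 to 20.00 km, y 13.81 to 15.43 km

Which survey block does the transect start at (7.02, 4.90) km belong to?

The point has x = 7.02 and y = 4.90.
Only Z-5 satisfies 0.00 ≤ x ≤ 13.20 and 0.00 ≤ y ≤ 8.51.

Z-5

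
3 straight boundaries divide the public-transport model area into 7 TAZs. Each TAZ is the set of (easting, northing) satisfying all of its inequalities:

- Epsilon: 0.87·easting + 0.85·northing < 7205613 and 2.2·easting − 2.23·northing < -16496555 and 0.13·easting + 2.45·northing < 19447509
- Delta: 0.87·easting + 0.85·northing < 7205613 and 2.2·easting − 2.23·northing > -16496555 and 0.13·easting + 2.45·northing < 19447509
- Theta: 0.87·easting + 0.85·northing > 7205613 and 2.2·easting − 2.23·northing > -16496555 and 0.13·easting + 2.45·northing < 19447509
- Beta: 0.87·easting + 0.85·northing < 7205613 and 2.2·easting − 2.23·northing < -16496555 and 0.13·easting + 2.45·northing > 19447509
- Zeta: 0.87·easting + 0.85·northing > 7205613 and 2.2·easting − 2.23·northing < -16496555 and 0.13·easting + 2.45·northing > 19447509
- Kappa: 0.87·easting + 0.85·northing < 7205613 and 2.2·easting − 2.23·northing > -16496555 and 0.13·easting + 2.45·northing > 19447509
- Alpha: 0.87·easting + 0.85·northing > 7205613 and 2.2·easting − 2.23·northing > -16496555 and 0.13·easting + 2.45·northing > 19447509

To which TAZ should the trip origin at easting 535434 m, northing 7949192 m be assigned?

Zeta

0.87·535434 + 0.85·7949192 = 7222640.780, which is > 7205613
2.2·535434 − 2.23·7949192 = -16548743.360, which is < -16496555
0.13·535434 + 2.45·7949192 = 19545126.820, which is > 19447509
This sign pattern matches Zeta.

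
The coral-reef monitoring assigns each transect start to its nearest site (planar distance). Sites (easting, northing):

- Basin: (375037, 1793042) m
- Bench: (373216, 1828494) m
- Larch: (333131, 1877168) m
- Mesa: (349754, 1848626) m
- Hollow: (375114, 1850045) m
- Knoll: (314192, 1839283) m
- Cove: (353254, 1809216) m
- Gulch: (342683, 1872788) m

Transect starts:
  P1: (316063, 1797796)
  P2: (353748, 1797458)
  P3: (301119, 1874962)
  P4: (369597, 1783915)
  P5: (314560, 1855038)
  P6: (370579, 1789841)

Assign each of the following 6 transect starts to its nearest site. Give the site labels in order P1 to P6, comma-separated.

P1 → Cove (d²=1513586881.00)
P2 → Cove (d²=138494600.00)
P3 → Larch (d²=1029634580.00)
P4 → Basin (d²=112895729.00)
P5 → Knoll (d²=248355449.00)
P6 → Basin (d²=30120165.00)

Cove, Cove, Larch, Basin, Knoll, Basin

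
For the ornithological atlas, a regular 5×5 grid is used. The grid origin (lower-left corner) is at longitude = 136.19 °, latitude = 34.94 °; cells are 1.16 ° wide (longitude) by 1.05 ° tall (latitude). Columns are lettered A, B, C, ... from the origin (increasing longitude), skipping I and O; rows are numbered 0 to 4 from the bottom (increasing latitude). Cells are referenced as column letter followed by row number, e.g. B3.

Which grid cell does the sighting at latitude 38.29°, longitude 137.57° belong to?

Column index: ⌊(137.57 − 136.19) / 1.16⌋ = ⌊1.190⌋ = 1 → column B
Row offset from origin: ⌊(38.29 − 34.94) / 1.05⌋ = ⌊3.190⌋ = 3 → row 3

B3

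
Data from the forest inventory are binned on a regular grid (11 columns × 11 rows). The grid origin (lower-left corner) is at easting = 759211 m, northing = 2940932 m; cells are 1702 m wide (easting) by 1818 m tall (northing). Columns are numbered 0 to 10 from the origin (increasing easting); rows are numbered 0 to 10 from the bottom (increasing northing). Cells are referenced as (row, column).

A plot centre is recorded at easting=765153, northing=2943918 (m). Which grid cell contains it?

Column index: ⌊(765153 − 759211) / 1702⌋ = ⌊3.491⌋ = 3
Row offset from origin: ⌊(2943918 − 2940932) / 1818⌋ = ⌊1.642⌋ = 1 → row 1

(1, 3)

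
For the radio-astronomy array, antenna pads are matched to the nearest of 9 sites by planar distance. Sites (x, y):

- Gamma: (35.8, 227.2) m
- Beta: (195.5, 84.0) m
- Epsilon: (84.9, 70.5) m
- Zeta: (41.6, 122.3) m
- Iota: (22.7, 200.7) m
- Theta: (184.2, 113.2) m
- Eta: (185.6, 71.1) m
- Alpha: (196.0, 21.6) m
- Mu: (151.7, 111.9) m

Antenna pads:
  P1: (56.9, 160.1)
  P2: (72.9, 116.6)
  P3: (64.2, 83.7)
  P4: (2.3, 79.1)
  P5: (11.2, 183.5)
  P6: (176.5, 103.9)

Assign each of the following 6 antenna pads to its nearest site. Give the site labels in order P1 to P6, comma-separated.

Zeta, Zeta, Epsilon, Zeta, Iota, Theta

P1 → Zeta (d²=1662.93)
P2 → Zeta (d²=1012.18)
P3 → Epsilon (d²=602.73)
P4 → Zeta (d²=3410.73)
P5 → Iota (d²=428.09)
P6 → Theta (d²=145.78)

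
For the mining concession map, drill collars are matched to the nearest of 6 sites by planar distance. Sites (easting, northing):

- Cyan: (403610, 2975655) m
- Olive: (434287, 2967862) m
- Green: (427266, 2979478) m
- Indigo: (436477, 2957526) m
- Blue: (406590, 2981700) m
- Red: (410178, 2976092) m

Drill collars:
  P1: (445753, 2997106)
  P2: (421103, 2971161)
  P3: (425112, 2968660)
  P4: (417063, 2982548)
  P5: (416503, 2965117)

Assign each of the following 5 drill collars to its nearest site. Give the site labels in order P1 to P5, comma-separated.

P1 → Green (d²=652515553.00)
P2 → Green (d²=107155058.00)
P3 → Olive (d²=84817429.00)
P4 → Red (d²=89083161.00)
P5 → Red (d²=160456250.00)

Green, Green, Olive, Red, Red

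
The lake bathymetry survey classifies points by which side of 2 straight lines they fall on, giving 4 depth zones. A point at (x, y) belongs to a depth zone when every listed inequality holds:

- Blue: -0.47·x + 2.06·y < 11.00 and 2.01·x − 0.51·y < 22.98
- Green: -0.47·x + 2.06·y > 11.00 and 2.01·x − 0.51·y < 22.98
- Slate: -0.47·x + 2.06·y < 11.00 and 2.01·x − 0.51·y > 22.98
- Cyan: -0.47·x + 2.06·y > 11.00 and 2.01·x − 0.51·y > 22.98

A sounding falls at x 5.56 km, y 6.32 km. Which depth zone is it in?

Blue

-0.47·5.56 + 2.06·6.32 = 10.406, which is < 11.00
2.01·5.56 − 0.51·6.32 = 7.952, which is < 22.98
This sign pattern matches Blue.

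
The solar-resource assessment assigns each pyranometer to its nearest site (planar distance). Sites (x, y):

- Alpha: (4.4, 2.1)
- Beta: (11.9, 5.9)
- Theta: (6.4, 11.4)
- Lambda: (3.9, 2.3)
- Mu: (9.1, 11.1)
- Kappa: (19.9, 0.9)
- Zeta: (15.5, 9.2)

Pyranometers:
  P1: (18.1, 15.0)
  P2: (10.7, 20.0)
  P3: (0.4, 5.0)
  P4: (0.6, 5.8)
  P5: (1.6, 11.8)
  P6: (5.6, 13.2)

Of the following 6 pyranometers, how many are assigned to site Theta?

P1 → Zeta
P2 → Mu
P3 → Lambda
P4 → Lambda
P5 → Theta
P6 → Theta
2 of the 6 go to Theta.

2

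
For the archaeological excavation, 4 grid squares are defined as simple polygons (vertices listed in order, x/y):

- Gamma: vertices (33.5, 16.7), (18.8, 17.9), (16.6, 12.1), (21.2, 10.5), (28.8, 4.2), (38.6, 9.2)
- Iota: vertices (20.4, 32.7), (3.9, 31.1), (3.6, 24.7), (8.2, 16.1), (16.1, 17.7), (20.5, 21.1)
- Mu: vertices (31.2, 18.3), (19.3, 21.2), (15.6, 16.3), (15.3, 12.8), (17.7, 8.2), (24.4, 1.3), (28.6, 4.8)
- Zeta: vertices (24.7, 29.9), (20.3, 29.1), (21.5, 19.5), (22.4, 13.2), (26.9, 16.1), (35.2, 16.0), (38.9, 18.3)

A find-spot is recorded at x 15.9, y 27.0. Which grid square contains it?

Iota

Cast a ray rightward from (15.9, 27.0). For each polygon, the edges (by vertex number in listed order) whose endpoints lie on opposite sides of y = 27.0, where each meets that height, and whether that is right or left of the point:
Gamma: no edge straddles that height → 0 crossings.
Iota: 2–3 at x≈3.71 (left), 6–1 at x≈20.45 (right) → 1 crossing.
Mu: no edge straddles that height → 0 crossings.
Zeta: 2–3 at x≈20.56 (right), 7–1 at x≈28.25 (right) → 2 crossings.
Only Iota has an odd count, so the point is inside Iota.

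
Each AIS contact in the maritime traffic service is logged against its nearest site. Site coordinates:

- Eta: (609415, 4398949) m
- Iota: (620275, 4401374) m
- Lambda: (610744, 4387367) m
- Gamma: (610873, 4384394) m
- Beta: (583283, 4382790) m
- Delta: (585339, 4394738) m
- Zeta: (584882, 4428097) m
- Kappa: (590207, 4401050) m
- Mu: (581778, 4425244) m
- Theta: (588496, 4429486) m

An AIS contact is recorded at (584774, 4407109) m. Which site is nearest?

Kappa

Squared distances to each site:
Eta: 673764481.000; Iota: 1293211226.000; Lambda: 1064187464.000; Gamma: 1197129026.000; Beta: 593636842.000; Delta: 153360866.000; Zeta: 440507808.000; Kappa: 66228970.000; Mu: 337854241.000; Theta: 514583413.000.
Minimum at Kappa.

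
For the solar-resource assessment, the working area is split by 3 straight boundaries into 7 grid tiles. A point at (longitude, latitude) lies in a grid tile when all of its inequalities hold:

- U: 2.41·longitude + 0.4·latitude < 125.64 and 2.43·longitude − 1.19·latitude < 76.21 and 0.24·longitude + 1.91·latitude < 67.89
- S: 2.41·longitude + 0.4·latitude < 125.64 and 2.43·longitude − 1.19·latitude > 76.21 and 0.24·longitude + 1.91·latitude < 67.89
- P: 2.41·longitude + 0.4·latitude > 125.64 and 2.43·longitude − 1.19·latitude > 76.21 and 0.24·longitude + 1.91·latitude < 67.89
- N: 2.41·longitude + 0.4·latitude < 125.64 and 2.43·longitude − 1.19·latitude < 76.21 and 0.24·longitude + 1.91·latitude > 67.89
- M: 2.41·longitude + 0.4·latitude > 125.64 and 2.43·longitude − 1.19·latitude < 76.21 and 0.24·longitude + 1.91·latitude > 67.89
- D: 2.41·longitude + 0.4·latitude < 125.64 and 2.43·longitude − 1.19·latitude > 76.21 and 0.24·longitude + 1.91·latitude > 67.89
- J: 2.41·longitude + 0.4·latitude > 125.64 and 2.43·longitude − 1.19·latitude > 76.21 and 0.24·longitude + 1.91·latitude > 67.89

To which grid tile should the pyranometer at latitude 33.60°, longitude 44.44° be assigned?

2.41·44.44 + 0.4·33.60 = 120.540, which is < 125.64
2.43·44.44 − 1.19·33.60 = 68.005, which is < 76.21
0.24·44.44 + 1.91·33.60 = 74.842, which is > 67.89
This sign pattern matches N.

N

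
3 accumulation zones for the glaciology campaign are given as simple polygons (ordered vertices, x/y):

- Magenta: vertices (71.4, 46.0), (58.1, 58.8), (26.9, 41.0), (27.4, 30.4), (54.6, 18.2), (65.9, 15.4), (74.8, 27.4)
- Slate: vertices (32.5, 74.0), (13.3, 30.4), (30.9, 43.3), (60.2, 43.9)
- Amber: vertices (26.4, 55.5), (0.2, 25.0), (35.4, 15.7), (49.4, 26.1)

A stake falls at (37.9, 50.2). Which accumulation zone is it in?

Cast a ray rightward from (37.9, 50.2). For each polygon, the edges (by vertex number in listed order) whose endpoints lie on opposite sides of y = 50.2, where each meets that height, and whether that is right or left of the point:
Magenta: 1–2 at x≈67.04 (right), 2–3 at x≈43.03 (right) → 2 crossings.
Slate: 1–2 at x≈22.02 (left), 4–1 at x≈54.40 (right) → 1 crossing.
Amber: 1–2 at x≈21.85 (left), 4–1 at x≈30.55 (left) → 0 crossings.
Only Slate has an odd count, so the point is inside Slate.

Slate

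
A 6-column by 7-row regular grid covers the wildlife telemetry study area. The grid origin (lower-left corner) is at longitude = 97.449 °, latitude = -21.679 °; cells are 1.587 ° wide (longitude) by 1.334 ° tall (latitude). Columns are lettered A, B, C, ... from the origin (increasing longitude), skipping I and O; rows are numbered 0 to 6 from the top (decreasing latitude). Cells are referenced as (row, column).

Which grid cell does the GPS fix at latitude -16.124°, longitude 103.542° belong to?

(2, D)

Column index: ⌊(103.542 − 97.449) / 1.587⌋ = ⌊3.839⌋ = 3 → column D
Row offset from origin: ⌊(-16.124 − -21.679) / 1.334⌋ = ⌊4.164⌋ = 4 → row 2 (counted from top)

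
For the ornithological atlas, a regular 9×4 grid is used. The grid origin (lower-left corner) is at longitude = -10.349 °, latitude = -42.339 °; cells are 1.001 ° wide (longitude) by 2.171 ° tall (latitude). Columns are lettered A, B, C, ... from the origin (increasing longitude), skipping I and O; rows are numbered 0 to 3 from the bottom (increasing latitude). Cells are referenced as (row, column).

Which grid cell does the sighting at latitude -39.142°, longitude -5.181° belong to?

(1, F)

Column index: ⌊(-5.181 − -10.349) / 1.001⌋ = ⌊5.163⌋ = 5 → column F
Row offset from origin: ⌊(-39.142 − -42.339) / 2.171⌋ = ⌊1.473⌋ = 1 → row 1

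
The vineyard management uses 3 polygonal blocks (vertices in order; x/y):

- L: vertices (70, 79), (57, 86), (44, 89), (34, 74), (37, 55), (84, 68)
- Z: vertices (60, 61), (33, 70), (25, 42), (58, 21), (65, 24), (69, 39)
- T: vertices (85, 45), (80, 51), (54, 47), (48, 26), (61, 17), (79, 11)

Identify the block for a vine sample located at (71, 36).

Cast a ray rightward from (71, 36). For each polygon, the edges (by vertex number in listed order) whose endpoints lie on opposite sides of y = 36, where each meets that height, and whether that is right or left of the point:
L: no edge straddles that height → 0 crossings.
Z: 3–4 at x≈34.4 (left), 5–6 at x≈68.2 (left) → 0 crossings.
T: 3–4 at x≈50.9 (left), 6–1 at x≈83.4 (right) → 1 crossing.
Only T has an odd count, so the point is inside T.

T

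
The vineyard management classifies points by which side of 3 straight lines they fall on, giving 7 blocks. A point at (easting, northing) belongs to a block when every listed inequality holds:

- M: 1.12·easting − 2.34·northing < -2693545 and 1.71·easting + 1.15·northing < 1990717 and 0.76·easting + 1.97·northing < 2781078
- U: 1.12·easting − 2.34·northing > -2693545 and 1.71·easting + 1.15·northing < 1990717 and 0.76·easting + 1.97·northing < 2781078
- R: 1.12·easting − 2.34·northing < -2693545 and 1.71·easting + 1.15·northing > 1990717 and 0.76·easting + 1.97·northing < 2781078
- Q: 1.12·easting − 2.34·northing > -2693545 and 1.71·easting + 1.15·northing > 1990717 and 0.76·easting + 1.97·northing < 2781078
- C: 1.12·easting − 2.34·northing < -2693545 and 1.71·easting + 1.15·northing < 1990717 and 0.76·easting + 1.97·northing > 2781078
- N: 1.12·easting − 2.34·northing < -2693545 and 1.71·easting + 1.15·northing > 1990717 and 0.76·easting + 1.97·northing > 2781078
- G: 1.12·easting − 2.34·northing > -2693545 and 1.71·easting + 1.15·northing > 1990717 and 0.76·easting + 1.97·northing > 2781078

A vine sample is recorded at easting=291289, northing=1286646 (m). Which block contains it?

U

1.12·291289 − 2.34·1286646 = -2684507.960, which is > -2693545
1.71·291289 + 1.15·1286646 = 1977747.090, which is < 1990717
0.76·291289 + 1.97·1286646 = 2756072.260, which is < 2781078
This sign pattern matches U.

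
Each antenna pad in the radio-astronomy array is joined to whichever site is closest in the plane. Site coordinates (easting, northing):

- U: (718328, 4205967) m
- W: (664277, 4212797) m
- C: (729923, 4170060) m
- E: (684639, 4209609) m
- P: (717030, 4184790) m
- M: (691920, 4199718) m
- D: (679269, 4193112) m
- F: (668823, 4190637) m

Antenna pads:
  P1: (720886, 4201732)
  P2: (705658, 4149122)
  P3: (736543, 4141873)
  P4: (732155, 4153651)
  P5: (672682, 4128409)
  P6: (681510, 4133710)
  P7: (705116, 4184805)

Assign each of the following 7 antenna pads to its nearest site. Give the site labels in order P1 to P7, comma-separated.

U, C, C, C, F, F, P

P1 → U (d²=24478589.00)
P2 → C (d²=1027190069.00)
P3 → C (d²=838331369.00)
P4 → C (d²=274237105.00)
P5 → F (d²=3887215865.00)
P6 → F (d²=3401643298.00)
P7 → P (d²=141943621.00)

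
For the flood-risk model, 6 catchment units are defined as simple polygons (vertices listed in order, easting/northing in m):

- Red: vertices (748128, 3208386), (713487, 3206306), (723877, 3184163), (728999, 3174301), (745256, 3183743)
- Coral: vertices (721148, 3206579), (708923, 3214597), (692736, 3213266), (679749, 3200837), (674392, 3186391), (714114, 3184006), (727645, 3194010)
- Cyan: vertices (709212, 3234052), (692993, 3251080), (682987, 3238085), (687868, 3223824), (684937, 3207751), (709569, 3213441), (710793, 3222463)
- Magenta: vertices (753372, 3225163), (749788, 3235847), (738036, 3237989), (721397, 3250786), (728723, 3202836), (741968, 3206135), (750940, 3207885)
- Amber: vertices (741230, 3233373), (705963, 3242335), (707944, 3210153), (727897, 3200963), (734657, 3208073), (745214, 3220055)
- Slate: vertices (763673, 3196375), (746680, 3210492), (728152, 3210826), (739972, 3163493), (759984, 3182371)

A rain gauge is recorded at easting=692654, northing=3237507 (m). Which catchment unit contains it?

Cyan

Cast a ray rightward from (692654, 3237507). For each polygon, the edges (by vertex number in listed order) whose endpoints lie on opposite sides of northing = 3237507, where each meets that height, and whether that is right or left of the point:
Red: no edge straddles that height → 0 crossings.
Coral: no edge straddles that height → 0 crossings.
Cyan: 1–2 at easting≈705921.1 (right), 3–4 at easting≈683184.8 (left) → 1 crossing.
Magenta: 2–3 at easting≈740680.5 (right), 4–5 at easting≈723425.8 (right) → 2 crossings.
Amber: 1–2 at easting≈724962.0 (right), 2–3 at easting≈706260.2 (right) → 2 crossings.
Slate: no edge straddles that height → 0 crossings.
Only Cyan has an odd count, so the point is inside Cyan.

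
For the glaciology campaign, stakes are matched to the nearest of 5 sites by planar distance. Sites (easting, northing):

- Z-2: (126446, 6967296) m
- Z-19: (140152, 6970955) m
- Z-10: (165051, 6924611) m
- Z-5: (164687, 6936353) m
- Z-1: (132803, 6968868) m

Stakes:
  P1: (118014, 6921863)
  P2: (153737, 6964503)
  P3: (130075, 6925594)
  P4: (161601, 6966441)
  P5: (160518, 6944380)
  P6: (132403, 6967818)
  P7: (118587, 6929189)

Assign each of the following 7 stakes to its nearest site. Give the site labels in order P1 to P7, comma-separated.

Z-2, Z-19, Z-10, Z-19, Z-5, Z-1, Z-2

P1 → Z-2 (d²=2135256113.00)
P2 → Z-19 (d²=226180529.00)
P3 → Z-10 (d²=1224286865.00)
P4 → Z-19 (d²=480435797.00)
P5 → Z-5 (d²=81813290.00)
P6 → Z-1 (d²=1262500.00)
P7 → Z-2 (d²=1513907330.00)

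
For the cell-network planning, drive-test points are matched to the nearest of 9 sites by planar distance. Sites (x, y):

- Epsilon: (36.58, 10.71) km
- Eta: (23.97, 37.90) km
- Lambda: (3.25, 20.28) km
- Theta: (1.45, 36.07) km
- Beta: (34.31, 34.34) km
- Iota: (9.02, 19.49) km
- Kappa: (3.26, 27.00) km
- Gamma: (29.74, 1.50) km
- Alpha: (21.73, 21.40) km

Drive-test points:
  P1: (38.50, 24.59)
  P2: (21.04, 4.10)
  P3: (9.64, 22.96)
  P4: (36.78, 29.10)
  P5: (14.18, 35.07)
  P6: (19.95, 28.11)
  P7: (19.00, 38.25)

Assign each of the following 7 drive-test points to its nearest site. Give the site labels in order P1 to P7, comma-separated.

P1 → Beta (d²=112.62)
P2 → Gamma (d²=82.45)
P3 → Iota (d²=12.43)
P4 → Beta (d²=33.56)
P5 → Eta (d²=103.85)
P6 → Alpha (d²=48.19)
P7 → Eta (d²=24.82)

Beta, Gamma, Iota, Beta, Eta, Alpha, Eta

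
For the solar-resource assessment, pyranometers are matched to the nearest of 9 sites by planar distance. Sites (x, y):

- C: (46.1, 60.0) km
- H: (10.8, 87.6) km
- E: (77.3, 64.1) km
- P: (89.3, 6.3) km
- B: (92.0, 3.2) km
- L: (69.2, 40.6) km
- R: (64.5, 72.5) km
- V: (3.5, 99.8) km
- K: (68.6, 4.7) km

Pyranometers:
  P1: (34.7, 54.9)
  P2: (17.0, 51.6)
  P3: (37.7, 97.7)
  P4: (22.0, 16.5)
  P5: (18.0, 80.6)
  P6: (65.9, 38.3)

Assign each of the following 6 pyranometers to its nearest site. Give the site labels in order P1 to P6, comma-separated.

C, C, H, K, H, L

P1 → C (d²=155.97)
P2 → C (d²=917.37)
P3 → H (d²=825.62)
P4 → K (d²=2310.80)
P5 → H (d²=100.84)
P6 → L (d²=16.18)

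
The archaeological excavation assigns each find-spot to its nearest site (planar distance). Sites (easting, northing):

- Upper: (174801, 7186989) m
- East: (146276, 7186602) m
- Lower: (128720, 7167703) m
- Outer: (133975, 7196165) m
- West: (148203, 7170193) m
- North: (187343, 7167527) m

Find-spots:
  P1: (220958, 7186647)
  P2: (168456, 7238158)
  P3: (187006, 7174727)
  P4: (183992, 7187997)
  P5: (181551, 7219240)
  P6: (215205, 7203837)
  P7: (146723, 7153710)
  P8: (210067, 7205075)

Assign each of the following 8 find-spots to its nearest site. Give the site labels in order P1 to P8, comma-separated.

P1 → North (d²=1495542625.00)
P2 → Upper (d²=2658525586.00)
P3 → North (d²=51953569.00)
P4 → Upper (d²=85490545.00)
P5 → Upper (d²=1085689501.00)
P6 → Upper (d²=1916338320.00)
P7 → West (d²=273879689.00)
P8 → Upper (d²=1570794152.00)

North, Upper, North, Upper, Upper, Upper, West, Upper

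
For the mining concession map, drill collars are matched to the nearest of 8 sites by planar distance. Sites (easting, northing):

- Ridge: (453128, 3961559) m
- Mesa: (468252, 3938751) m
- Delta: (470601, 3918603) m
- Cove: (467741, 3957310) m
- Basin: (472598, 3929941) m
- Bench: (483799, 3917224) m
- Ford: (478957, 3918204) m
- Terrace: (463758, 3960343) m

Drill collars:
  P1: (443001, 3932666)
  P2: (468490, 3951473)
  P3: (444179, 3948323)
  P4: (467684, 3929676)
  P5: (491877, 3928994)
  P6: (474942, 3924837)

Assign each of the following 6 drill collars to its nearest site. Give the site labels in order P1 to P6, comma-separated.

Mesa, Cove, Ridge, Basin, Bench, Basin

P1 → Mesa (d²=674640226.00)
P2 → Cove (d²=34631570.00)
P3 → Ridge (d²=255276297.00)
P4 → Basin (d²=24217621.00)
P5 → Bench (d²=203786984.00)
P6 → Basin (d²=31545152.00)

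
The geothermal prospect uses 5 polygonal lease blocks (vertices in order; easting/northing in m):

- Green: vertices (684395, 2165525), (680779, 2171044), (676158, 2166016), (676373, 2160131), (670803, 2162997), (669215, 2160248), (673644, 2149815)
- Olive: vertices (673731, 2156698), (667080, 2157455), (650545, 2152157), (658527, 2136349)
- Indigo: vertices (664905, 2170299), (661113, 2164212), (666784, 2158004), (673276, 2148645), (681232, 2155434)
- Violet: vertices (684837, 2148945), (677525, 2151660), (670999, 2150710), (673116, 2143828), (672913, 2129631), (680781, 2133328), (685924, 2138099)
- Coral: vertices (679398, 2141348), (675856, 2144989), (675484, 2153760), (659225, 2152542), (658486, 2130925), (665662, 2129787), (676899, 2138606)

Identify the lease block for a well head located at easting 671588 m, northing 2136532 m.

Cast a ray rightward from (671588, 2136532). For each polygon, the edges (by vertex number in listed order) whose endpoints lie on opposite sides of northing = 2136532, where each meets that height, and whether that is right or left of the point:
Green: no edge straddles that height → 0 crossings.
Olive: 3–4 at easting≈658434.6 (left), 4–1 at easting≈658663.7 (left) → 0 crossings.
Indigo: no edge straddles that height → 0 crossings.
Violet: 4–5 at easting≈673011.7 (right), 6–7 at easting≈684234.8 (right) → 2 crossings.
Coral: 4–5 at easting≈658677.7 (left), 6–7 at easting≈674256.3 (right) → 1 crossing.
Only Coral has an odd count, so the point is inside Coral.

Coral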